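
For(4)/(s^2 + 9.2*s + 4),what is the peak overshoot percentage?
Standard form: ωn²/(s²+2ζωn·s+ωn²) → ωn = 2, ζ = 2.3.
ζ ≥ 1, so the response is non-oscillatory: peak overshoot = 0%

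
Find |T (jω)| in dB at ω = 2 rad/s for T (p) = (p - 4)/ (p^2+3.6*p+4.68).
Substitute p = j*2: T(j2) = 0.223317 + 0.576647j.
|T(j2)| = sqrt(Re² + Im²) = 0.6184.
20*log₁₀(0.6184) = -4.17 dB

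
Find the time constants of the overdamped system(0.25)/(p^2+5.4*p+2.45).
Overdamped: real poles at -0.5, -4.9. τ = -1/pole → τ₁ = 2, τ₂ = 0.2041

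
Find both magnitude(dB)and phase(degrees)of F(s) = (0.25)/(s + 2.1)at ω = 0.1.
Substitute s = j*0.1: F(j0.1) = 0.118778 - 0.00565611j.
|F| = 20*log₁₀(sqrt(Re²+Im²)) = -18.50 dB.
∠F = atan2(Im, Re) = -2.73°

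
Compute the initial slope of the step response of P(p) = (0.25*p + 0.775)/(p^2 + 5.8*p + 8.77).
IVT: y'(0⁺) = lim_{p→∞} p²·Y(p) = lim_{p→∞} p·P(p).
deg(num) = 1, deg(den) = 2, relative degree = 1, so p·P(p) → (leading num)/(leading den) = 0.25/1 = 0.25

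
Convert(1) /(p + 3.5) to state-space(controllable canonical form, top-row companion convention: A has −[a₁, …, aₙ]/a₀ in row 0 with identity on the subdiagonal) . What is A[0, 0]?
Reachable canonical form for den = p + 3.5: top row of A = -[a₁,a₂,...,aₙ]/a₀, ones on the subdiagonal, zeros elsewhere.
A = [[-3.5]].
A[0,0] = -3.5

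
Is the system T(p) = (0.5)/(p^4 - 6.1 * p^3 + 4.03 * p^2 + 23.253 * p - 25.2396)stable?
Denominator: p^4 - 6.1*p^3 + 4.03*p^2 + 23.253*p - 25.2396 = (p - 1.2)(p - 2.7)(p + 1.9)(p - 4.1). Poles: -1.9, 1.2, 2.7, 4.1. All Re(p)<0: No (unstable)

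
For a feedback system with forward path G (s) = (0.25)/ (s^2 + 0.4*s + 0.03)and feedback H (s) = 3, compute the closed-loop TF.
Closed-loop T = G/(1+GH).
Numerator: G_num * H_den = 0.25.
Denominator: G_den * H_den + G_num * H_num = (s^2 + 0.4*s + 0.03) + (0.75) = s^2 + 0.4*s + 0.78.
T(s) = (0.25)/(s^2 + 0.4*s + 0.78)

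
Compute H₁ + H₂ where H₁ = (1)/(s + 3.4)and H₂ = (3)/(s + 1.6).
Parallel: H = H₁ + H₂ = (n₁·d₂ + n₂·d₁)/(d₁·d₂).
n₁·d₂ = s + 1.6. n₂·d₁ = 3*s + 10.2. Sum = 4*s + 11.8. d₁·d₂ = s^2 + 5*s + 5.44.
H(s) = (4*s + 11.8)/(s^2 + 5*s + 5.44)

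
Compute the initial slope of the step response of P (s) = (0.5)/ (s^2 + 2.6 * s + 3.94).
IVT: y'(0⁺) = lim_{s→∞} s²·Y(s) = lim_{s→∞} s·P(s).
deg(num) = 0, deg(den) = 2, relative degree = 2 ≥ 2, so s·P(s) → 0. Initial slope = 0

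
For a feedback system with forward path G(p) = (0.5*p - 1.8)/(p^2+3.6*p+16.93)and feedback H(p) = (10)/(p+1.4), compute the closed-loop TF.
Closed-loop T = G/(1+GH).
Numerator: G_num * H_den = 0.5*p^2 - 1.1*p - 2.52.
Denominator: G_den * H_den + G_num * H_num = (p^3 + 5*p^2 + 21.97*p + 23.702) + (5*p - 18) = p^3 + 5*p^2 + 26.97*p + 5.702.
T(p) = (0.5*p^2 - 1.1*p - 2.52)/(p^3 + 5*p^2 + 26.97*p + 5.702)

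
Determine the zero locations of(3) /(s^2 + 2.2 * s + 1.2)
Numerator is a nonzero constant (3) → Zeros: none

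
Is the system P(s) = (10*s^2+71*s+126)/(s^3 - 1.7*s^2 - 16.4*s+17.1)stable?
Denominator: s^3 - 1.7*s^2 - 16.4*s + 17.1 = (s - 1)(s - 4.5)(s + 3.8). Poles: -3.8, 1, 4.5. All Re(p)<0: No (unstable)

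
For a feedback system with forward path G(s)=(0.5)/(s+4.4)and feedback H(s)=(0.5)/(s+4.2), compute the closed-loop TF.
Closed-loop T = G/(1+GH).
Numerator: G_num * H_den = 0.5*s + 2.1.
Denominator: G_den * H_den + G_num * H_num = (s^2 + 8.6*s + 18.48) + (0.25) = s^2 + 8.6*s + 18.73.
T(s) = (0.5*s + 2.1)/(s^2 + 8.6*s + 18.73)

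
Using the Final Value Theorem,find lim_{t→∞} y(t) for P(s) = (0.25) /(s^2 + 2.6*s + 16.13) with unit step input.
FVT: lim_{t→∞} y(t) = lim_{s→0} s*Y(s) where Y(s) = P(s)/s.
= lim_{s→0} P(s) = P(0) = num(0)/den(0) = 0.25/16.13 = 0.0155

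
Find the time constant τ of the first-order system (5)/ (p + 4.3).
First-order system: τ = -1/pole. Pole = -4.3. τ = -1/(-4.3) = 0.2326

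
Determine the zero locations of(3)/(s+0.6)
Numerator is a nonzero constant (3) → Zeros: none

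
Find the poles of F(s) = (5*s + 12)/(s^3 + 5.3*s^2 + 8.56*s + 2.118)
Set denominator = 0: s^3 + 5.3*s^2 + 8.56*s + 2.118 = (s + 0.3)(s^2 + 5*s + 7.06) = 0 → Poles: -0.3, -2.5 + 0.9j, -2.5 - 0.9j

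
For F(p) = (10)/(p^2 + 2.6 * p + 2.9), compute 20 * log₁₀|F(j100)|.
Substitute p = j*100: F(j100) = -0.000999614 - 2.59975e-05j.
|F(j100)| = sqrt(Re² + Im²) = 0.001.
20*log₁₀(0.001) = -60.00 dB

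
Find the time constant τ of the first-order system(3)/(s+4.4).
First-order system: τ = -1/pole. Pole = -4.4. τ = -1/(-4.4) = 0.2273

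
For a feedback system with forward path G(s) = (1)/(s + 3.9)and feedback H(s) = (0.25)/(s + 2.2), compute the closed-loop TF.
Closed-loop T = G/(1+GH).
Numerator: G_num * H_den = s + 2.2.
Denominator: G_den * H_den + G_num * H_num = (s^2 + 6.1*s + 8.58) + (0.25) = s^2 + 6.1*s + 8.83.
T(s) = (s + 2.2)/(s^2 + 6.1*s + 8.83)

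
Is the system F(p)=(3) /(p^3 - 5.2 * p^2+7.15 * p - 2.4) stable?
Denominator: p^3 - 5.2*p^2 + 7.15*p - 2.4 = (p - 0.5)(p - 1.5)(p - 3.2). Poles: 0.5, 1.5, 3.2. All Re(p)<0: No (unstable)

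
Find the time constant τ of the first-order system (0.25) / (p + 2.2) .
First-order system: τ = -1/pole. Pole = -2.2. τ = -1/(-2.2) = 0.4545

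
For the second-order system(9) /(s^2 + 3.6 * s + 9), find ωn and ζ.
Standard form: ωn²/(s²+2ζωn·s+ωn²).
const=9=ωn² → ωn=3, s coeff=3.6=2ζωn → ζ=0.6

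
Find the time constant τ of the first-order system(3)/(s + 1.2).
First-order system: τ = -1/pole. Pole = -1.2. τ = -1/(-1.2) = 0.8333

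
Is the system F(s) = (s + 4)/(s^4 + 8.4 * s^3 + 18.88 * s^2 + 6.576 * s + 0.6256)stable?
Denominator: s^4 + 8.4*s^3 + 18.88*s^2 + 6.576*s + 0.6256 = (s + 0.2)(s + 4.6)(s + 0.2)(s + 3.4). Poles: -0.2, -0.2, -3.4, -4.6. All Re(p)<0: Yes (stable)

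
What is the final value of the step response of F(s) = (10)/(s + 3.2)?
FVT: lim_{t→∞} y(t) = lim_{s→0} s*Y(s) where Y(s) = F(s)/s.
= lim_{s→0} F(s) = F(0) = num(0)/den(0) = 10/3.2 = 3.125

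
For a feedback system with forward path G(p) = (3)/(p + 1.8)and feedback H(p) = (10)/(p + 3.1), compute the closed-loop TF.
Closed-loop T = G/(1+GH).
Numerator: G_num * H_den = 3*p + 9.3.
Denominator: G_den * H_den + G_num * H_num = (p^2 + 4.9*p + 5.58) + (30) = p^2 + 4.9*p + 35.58.
T(p) = (3*p + 9.3)/(p^2 + 4.9*p + 35.58)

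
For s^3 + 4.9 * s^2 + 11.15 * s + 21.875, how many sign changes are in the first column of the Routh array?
Routh array:
s^3: [1, 11.15]; s^2: [4.9, 21.875]; s^1: [6.68571]; s^0: [21.875]
First column: [1, 4.9, 6.68571, 21.875]. Sign changes = 0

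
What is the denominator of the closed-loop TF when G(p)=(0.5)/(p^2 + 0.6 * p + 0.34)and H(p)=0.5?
Characteristic poly = G_den * H_den + G_num * H_num = (p^2 + 0.6*p + 0.34) + (0.25) = p^2 + 0.6*p + 0.59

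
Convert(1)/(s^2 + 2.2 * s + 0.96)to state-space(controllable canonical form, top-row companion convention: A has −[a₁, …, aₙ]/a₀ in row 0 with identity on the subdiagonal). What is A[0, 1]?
Reachable canonical form for den = s^2 + 2.2*s + 0.96: top row of A = -[a₁,a₂,...,aₙ]/a₀, ones on the subdiagonal, zeros elsewhere.
A = [[-2.2, -0.96], [1, 0]].
A[0,1] = -0.96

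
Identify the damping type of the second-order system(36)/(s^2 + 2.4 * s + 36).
Standard form: ωn²/(s²+2ζωn·s+ωn²) gives ωn=6, ζ=0.2.
Underdamped (ζ = 0.2 < 1)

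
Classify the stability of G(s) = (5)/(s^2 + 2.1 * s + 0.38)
Denominator: s^2 + 2.1*s + 0.38 = (s + 0.2)(s + 1.9). Poles: -0.2, -1.9. Stable (all poles in LHP)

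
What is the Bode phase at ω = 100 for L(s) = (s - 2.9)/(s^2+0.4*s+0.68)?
Substitute s = j*100: L(j100) = 0.00033002 - 0.00999936j.
∠L(j100) = atan2(Im, Re) = atan2(-0.00999936, 0.00033002) = -88.11°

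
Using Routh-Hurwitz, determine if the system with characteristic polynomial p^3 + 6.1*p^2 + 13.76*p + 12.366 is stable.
Routh array:
p^3: [1, 13.76]; p^2: [6.1, 12.366]; p^1: [11.7328]; p^0: [12.366]
First column: [1, 6.1, 11.7328, 12.366]. Sign changes = 0.
Yes, stable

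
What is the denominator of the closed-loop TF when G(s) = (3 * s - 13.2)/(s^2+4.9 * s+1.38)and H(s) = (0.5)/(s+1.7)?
Characteristic poly = G_den * H_den + G_num * H_num = (s^3 + 6.6*s^2 + 9.71*s + 2.346) + (1.5*s - 6.6) = s^3 + 6.6*s^2 + 11.21*s - 4.254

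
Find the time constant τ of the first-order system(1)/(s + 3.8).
First-order system: τ = -1/pole. Pole = -3.8. τ = -1/(-3.8) = 0.2632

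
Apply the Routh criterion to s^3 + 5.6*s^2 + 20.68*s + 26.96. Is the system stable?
Routh array:
s^3: [1, 20.68]; s^2: [5.6, 26.96]; s^1: [15.8657]; s^0: [26.96]
First column: [1, 5.6, 15.8657, 26.96]. Sign changes = 0.
Yes, stable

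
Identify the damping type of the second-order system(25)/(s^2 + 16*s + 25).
Standard form: ωn²/(s²+2ζωn·s+ωn²) gives ωn=5, ζ=1.6.
Overdamped (ζ = 1.6 > 1)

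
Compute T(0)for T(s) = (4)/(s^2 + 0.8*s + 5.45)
DC gain = T(0) = num(0)/den(0) = 4/5.45 = 0.7339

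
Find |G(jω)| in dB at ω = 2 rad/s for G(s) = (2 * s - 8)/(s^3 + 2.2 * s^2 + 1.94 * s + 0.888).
Substitute s = j*2: G(j2) = 0.588332 - 0.811922j.
|G(j2)| = sqrt(Re² + Im²) = 1.003.
20*log₁₀(1.003) = 0.02 dB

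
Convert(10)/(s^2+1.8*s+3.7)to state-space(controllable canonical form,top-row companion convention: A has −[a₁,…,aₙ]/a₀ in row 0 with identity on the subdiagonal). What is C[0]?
Reachable canonical form: C = numerator coefficients (right-aligned, zero-padded to length n).
num = 10, C = [[0, 10]].
C[0] = 0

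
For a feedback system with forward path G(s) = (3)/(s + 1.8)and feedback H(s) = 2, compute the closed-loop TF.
Closed-loop T = G/(1+GH).
Numerator: G_num * H_den = 3.
Denominator: G_den * H_den + G_num * H_num = (s + 1.8) + (6) = s + 7.8.
T(s) = (3)/(s + 7.8)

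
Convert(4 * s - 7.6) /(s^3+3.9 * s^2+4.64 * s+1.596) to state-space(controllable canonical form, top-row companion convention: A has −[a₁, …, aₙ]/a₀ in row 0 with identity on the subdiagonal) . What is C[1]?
Reachable canonical form: C = numerator coefficients (right-aligned, zero-padded to length n).
num = 4*s - 7.6, C = [[0, 4, -7.6]].
C[1] = 4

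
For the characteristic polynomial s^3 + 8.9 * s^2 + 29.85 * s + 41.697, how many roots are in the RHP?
s^3 + 8.9*s^2 + 29.85*s + 41.697 = (s + 4.1)(s^2 + 4.8*s + 10.17). Poles: -2.4 + 2.1j, -2.4 - 2.1j, -4.1. RHP poles (Re>0): 0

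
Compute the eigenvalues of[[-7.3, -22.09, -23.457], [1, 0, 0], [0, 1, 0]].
Eigenvalues solve det(λI - A) = 0.
Characteristic polynomial: λ^3 + 7.3*λ^2 + 22.09*λ + 23.457 = 0.
Factor: (λ + 2.1)(λ^2 + 5.2*λ + 11.17) = 0.
Roots: -2.1, -2.6 + 2.1j, -2.6 - 2.1j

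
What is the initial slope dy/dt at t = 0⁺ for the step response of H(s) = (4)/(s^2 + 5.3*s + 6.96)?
IVT: y'(0⁺) = lim_{s→∞} s²·Y(s) = lim_{s→∞} s·H(s).
deg(num) = 0, deg(den) = 2, relative degree = 2 ≥ 2, so s·H(s) → 0. Initial slope = 0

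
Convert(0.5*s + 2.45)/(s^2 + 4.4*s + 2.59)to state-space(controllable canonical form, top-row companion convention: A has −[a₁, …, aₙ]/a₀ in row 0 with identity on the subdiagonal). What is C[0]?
Reachable canonical form: C = numerator coefficients (right-aligned, zero-padded to length n).
num = 0.5*s + 2.45, C = [[0.5, 2.45]].
C[0] = 0.5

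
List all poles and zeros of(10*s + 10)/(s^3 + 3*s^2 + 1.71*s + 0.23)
Set denominator = 0: s^3 + 3*s^2 + 1.71*s + 0.23 = (s + 0.2)(s + 2.3)(s + 0.5) = 0 → Poles: -0.2, -0.5, -2.3
Set numerator = 0: 10*s + 10 = 0 → Zeros: -1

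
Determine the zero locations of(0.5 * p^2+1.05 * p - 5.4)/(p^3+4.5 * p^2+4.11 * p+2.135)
Set numerator = 0: 0.5*p^2 + 1.05*p - 5.4 = 0.5*(p - 2.4)(p + 4.5) = 0 → Zeros: -4.5, 2.4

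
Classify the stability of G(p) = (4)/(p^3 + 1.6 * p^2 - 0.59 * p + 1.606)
Denominator: p^3 + 1.6*p^2 - 0.59*p + 1.606 = (p + 2.2)(p^2 - 0.6*p + 0.73). Poles: -2.2, 0.3 + 0.8j, 0.3 - 0.8j. Unstable (2 pole(s) in RHP)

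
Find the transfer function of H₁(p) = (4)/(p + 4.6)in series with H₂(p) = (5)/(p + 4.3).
Series: H = H₁ · H₂ = (n₁·n₂)/(d₁·d₂).
Num: n₁·n₂ = 20. Den: d₁·d₂ = p^2 + 8.9*p + 19.78.
H(p) = (20)/(p^2 + 8.9*p + 19.78)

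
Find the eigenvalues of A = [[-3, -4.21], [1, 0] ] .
Eigenvalues solve det(λI - A) = 0.
Characteristic polynomial: λ^2 + 3*λ + 4.21 = 0.
Roots: -1.5 + 1.4j, -1.5 - 1.4j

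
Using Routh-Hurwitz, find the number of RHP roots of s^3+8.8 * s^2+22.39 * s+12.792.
Routh array:
s^3: [1, 22.39]; s^2: [8.8, 12.792]; s^1: [20.9364]; s^0: [12.792]
First column: [1, 8.8, 20.9364, 12.792]. Sign changes = RHP roots = 0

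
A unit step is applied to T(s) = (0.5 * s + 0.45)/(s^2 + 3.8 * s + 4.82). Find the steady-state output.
FVT: lim_{t→∞} y(t) = lim_{s→0} s*Y(s) where Y(s) = T(s)/s.
= lim_{s→0} T(s) = T(0) = num(0)/den(0) = 0.45/4.82 = 0.09336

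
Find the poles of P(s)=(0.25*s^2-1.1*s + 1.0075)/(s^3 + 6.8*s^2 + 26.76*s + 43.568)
Set denominator = 0: s^3 + 6.8*s^2 + 26.76*s + 43.568 = (s + 2.8)(s^2 + 4*s + 15.56) = 0 → Poles: -2 + 3.4j, -2 - 3.4j, -2.8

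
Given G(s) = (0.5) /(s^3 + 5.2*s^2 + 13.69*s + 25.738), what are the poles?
Set denominator = 0: s^3 + 5.2*s^2 + 13.69*s + 25.738 = (s + 3.4)(s^2 + 1.8*s + 7.57) = 0 → Poles: -0.9 + 2.6j, -0.9 - 2.6j, -3.4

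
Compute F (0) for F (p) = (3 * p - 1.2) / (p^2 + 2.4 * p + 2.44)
DC gain = F(0) = num(0)/den(0) = -1.2/2.44 = -0.4918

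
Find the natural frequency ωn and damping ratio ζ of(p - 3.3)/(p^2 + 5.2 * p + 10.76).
Underdamped: complex pole -2.6 + 2j. ωn = |pole| = 3.28, ζ = -Re(pole)/ωn = 0.7926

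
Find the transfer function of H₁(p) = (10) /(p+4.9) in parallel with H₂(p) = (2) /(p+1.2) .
Parallel: H = H₁ + H₂ = (n₁·d₂ + n₂·d₁)/(d₁·d₂).
n₁·d₂ = 10*p + 12. n₂·d₁ = 2*p + 9.8. Sum = 12*p + 21.8. d₁·d₂ = p^2 + 6.1*p + 5.88.
H(p) = (12*p + 21.8)/(p^2 + 6.1*p + 5.88)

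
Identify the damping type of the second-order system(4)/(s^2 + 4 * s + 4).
Standard form: ωn²/(s²+2ζωn·s+ωn²) gives ωn=2, ζ=1.
Critically damped (ζ = 1)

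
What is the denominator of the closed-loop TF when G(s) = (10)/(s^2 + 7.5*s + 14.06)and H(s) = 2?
Characteristic poly = G_den * H_den + G_num * H_num = (s^2 + 7.5*s + 14.06) + (20) = s^2 + 7.5*s + 34.06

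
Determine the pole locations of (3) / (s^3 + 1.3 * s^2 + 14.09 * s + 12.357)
Set denominator = 0: s^3 + 1.3*s^2 + 14.09*s + 12.357 = (s + 0.9)(s^2 + 0.4*s + 13.73) = 0 → Poles: -0.2 + 3.7j, -0.2 - 3.7j, -0.9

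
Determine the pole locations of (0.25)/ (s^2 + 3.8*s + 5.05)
Set denominator = 0: s^2 + 3.8*s + 5.05 = 0 → Poles: -1.9 + 1.2j, -1.9 - 1.2j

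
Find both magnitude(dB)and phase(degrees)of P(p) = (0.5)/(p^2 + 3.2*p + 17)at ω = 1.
Substitute p = j*1: P(j1) = 0.0300481 - 0.00600962j.
|P| = 20*log₁₀(sqrt(Re²+Im²)) = -30.27 dB.
∠P = atan2(Im, Re) = -11.31°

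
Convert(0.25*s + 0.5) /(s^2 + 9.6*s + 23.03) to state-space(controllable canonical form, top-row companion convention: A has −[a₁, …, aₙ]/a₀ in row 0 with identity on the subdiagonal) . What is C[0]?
Reachable canonical form: C = numerator coefficients (right-aligned, zero-padded to length n).
num = 0.25*s + 0.5, C = [[0.25, 0.5]].
C[0] = 0.25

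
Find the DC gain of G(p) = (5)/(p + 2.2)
DC gain = G(0) = num(0)/den(0) = 5/2.2 = 2.273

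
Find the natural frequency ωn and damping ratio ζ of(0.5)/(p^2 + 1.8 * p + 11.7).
Underdamped: complex pole -0.9 + 3.3j. ωn = |pole| = 3.421, ζ = -Re(pole)/ωn = 0.2631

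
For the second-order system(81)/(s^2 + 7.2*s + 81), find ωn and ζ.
Standard form: ωn²/(s²+2ζωn·s+ωn²).
const=81=ωn² → ωn=9, s coeff=7.2=2ζωn → ζ=0.4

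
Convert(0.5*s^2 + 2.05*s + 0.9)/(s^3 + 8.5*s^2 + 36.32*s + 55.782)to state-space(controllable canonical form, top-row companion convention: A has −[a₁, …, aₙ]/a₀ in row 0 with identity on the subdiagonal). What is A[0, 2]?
Reachable canonical form for den = s^3 + 8.5*s^2 + 36.32*s + 55.782: top row of A = -[a₁,a₂,...,aₙ]/a₀, ones on the subdiagonal, zeros elsewhere.
A = [[-8.5, -36.32, -55.782], [1, 0, 0], [0, 1, 0]].
A[0,2] = -55.782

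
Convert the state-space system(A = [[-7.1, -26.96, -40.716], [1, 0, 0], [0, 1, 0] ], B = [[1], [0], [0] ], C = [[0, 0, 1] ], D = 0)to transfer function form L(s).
L(s) = C(sI - A)⁻¹B + D.
Characteristic polynomial det(sI - A) = s^3 + 7.1*s^2 + 26.96*s + 40.716.
Numerator from C·adj(sI-A)·B + D·det(sI-A) = 1.
L(s) = (1)/(s^3 + 7.1*s^2 + 26.96*s + 40.716)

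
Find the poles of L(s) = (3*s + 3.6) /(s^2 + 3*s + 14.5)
Set denominator = 0: s^2 + 3*s + 14.5 = 0 → Poles: -1.5 + 3.5j, -1.5 - 3.5j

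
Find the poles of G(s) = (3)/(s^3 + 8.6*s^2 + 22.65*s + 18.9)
Set denominator = 0: s^3 + 8.6*s^2 + 22.65*s + 18.9 = (s + 2)(s + 2.1)(s + 4.5) = 0 → Poles: -2, -2.1, -4.5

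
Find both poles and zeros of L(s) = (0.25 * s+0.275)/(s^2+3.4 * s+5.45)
Set denominator = 0: s^2 + 3.4*s + 5.45 = 0 → Poles: -1.7 + 1.6j, -1.7 - 1.6j
Set numerator = 0: 0.25*s + 0.275 = 0 → Zeros: -1.1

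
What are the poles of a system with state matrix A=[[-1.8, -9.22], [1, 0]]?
Eigenvalues solve det(λI - A) = 0.
Characteristic polynomial: λ^2 + 1.8*λ + 9.22 = 0.
Roots: -0.9 + 2.9j, -0.9 - 2.9j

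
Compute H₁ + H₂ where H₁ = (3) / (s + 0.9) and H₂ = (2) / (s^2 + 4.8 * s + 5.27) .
Parallel: H = H₁ + H₂ = (n₁·d₂ + n₂·d₁)/(d₁·d₂).
n₁·d₂ = 3*s^2 + 14.4*s + 15.81. n₂·d₁ = 2*s + 1.8. Sum = 3*s^2 + 16.4*s + 17.61. d₁·d₂ = s^3 + 5.7*s^2 + 9.59*s + 4.743.
H(s) = (3*s^2 + 16.4*s + 17.61)/(s^3 + 5.7*s^2 + 9.59*s + 4.743)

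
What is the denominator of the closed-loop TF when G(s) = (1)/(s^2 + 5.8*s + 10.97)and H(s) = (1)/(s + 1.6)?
Characteristic poly = G_den * H_den + G_num * H_num = (s^3 + 7.4*s^2 + 20.25*s + 17.552) + (1) = s^3 + 7.4*s^2 + 20.25*s + 18.552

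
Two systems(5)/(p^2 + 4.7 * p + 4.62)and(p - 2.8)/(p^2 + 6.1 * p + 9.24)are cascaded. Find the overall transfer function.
Series: H = H₁ · H₂ = (n₁·n₂)/(d₁·d₂).
Num: n₁·n₂ = 5*p - 14. Den: d₁·d₂ = p^4 + 10.8*p^3 + 42.53*p^2 + 71.61*p + 42.6888.
H(p) = (5*p - 14)/(p^4 + 10.8*p^3 + 42.53*p^2 + 71.61*p + 42.6888)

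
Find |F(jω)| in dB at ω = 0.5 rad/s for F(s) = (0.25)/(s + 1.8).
Substitute s = j*0.5: F(j0.5) = 0.12894 - 0.0358166j.
|F(j0.5)| = sqrt(Re² + Im²) = 0.1338.
20*log₁₀(0.1338) = -17.47 dB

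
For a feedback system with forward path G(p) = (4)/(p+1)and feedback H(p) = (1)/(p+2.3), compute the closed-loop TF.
Closed-loop T = G/(1+GH).
Numerator: G_num * H_den = 4*p + 9.2.
Denominator: G_den * H_den + G_num * H_num = (p^2 + 3.3*p + 2.3) + (4) = p^2 + 3.3*p + 6.3.
T(p) = (4*p + 9.2)/(p^2 + 3.3*p + 6.3)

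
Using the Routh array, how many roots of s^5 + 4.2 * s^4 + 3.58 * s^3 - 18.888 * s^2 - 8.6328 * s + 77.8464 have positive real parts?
Routh array:
s^5: [1, 3.58, -8.6328]; s^4: [4.2, -18.888, 77.8464]; s^3: [8.07714, -27.1677]; s^2: [-4.7612, 77.8464]; s^1: [104.895]; s^0: [77.8464]
First column: [1, 4.2, 8.07714, -4.7612, 104.895, 77.8464]. Sign changes = RHP roots = 2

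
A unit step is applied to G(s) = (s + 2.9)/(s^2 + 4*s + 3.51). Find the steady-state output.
FVT: lim_{t→∞} y(t) = lim_{s→0} s*Y(s) where Y(s) = G(s)/s.
= lim_{s→0} G(s) = G(0) = num(0)/den(0) = 2.9/3.51 = 0.8262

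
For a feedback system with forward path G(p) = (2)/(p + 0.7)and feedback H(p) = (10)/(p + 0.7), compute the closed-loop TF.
Closed-loop T = G/(1+GH).
Numerator: G_num * H_den = 2*p + 1.4.
Denominator: G_den * H_den + G_num * H_num = (p^2 + 1.4*p + 0.49) + (20) = p^2 + 1.4*p + 20.49.
T(p) = (2*p + 1.4)/(p^2 + 1.4*p + 20.49)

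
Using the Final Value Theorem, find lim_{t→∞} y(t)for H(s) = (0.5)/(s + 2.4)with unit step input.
FVT: lim_{t→∞} y(t) = lim_{s→0} s*Y(s) where Y(s) = H(s)/s.
= lim_{s→0} H(s) = H(0) = num(0)/den(0) = 0.5/2.4 = 0.2083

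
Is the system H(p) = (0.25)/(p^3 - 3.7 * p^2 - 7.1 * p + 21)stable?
Denominator: p^3 - 3.7*p^2 - 7.1*p + 21 = (p - 4.2)(p + 2.5)(p - 2). Poles: -2.5, 2, 4.2. All Re(p)<0: No (unstable)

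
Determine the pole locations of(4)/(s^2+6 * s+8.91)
Set denominator = 0: s^2 + 6*s + 8.91 = (s + 2.7)(s + 3.3) = 0 → Poles: -2.7, -3.3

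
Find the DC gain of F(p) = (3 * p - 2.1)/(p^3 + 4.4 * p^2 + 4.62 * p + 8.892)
DC gain = F(0) = num(0)/den(0) = -2.1/8.892 = -0.2362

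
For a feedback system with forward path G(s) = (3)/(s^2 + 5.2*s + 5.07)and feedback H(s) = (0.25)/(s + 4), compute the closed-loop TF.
Closed-loop T = G/(1+GH).
Numerator: G_num * H_den = 3*s + 12.
Denominator: G_den * H_den + G_num * H_num = (s^3 + 9.2*s^2 + 25.87*s + 20.28) + (0.75) = s^3 + 9.2*s^2 + 25.87*s + 21.03.
T(s) = (3*s + 12)/(s^3 + 9.2*s^2 + 25.87*s + 21.03)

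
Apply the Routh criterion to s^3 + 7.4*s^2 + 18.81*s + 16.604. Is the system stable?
Routh array:
s^3: [1, 18.81]; s^2: [7.4, 16.604]; s^1: [16.5662]; s^0: [16.604]
First column: [1, 7.4, 16.5662, 16.604]. Sign changes = 0.
Yes, stable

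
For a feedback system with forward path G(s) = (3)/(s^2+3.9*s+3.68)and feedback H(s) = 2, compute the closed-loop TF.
Closed-loop T = G/(1+GH).
Numerator: G_num * H_den = 3.
Denominator: G_den * H_den + G_num * H_num = (s^2 + 3.9*s + 3.68) + (6) = s^2 + 3.9*s + 9.68.
T(s) = (3)/(s^2 + 3.9*s + 9.68)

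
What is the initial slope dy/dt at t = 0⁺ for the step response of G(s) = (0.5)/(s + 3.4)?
IVT: y'(0⁺) = lim_{s→∞} s²·Y(s) = lim_{s→∞} s·G(s).
deg(num) = 0, deg(den) = 1, relative degree = 1, so s·G(s) → (leading num)/(leading den) = 0.5/1 = 0.5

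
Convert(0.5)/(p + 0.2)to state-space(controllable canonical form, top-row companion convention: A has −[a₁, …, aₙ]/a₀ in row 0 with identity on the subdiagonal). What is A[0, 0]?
Reachable canonical form for den = p + 0.2: top row of A = -[a₁,a₂,...,aₙ]/a₀, ones on the subdiagonal, zeros elsewhere.
A = [[-0.2]].
A[0,0] = -0.2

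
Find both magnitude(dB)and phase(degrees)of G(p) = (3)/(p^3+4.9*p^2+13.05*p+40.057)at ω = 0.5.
Substitute p = j*0.5: G(j0.5) = 0.0752129 - 0.012396j.
|G| = 20*log₁₀(sqrt(Re²+Im²)) = -22.36 dB.
∠G = atan2(Im, Re) = -9.36°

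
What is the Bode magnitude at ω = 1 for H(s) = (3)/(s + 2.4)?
Substitute s = j*1: H(j1) = 1.06509 - 0.443787j.
|H(j1)| = sqrt(Re² + Im²) = 1.154.
20*log₁₀(1.154) = 1.24 dB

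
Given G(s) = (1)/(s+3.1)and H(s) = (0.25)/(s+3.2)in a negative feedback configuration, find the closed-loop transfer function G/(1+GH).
Closed-loop T = G/(1+GH).
Numerator: G_num * H_den = s + 3.2.
Denominator: G_den * H_den + G_num * H_num = (s^2 + 6.3*s + 9.92) + (0.25) = s^2 + 6.3*s + 10.17.
T(s) = (s + 3.2)/(s^2 + 6.3*s + 10.17)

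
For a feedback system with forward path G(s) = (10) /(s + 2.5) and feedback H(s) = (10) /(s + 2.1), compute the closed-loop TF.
Closed-loop T = G/(1+GH).
Numerator: G_num * H_den = 10*s + 21.
Denominator: G_den * H_den + G_num * H_num = (s^2 + 4.6*s + 5.25) + (100) = s^2 + 4.6*s + 105.25.
T(s) = (10*s + 21)/(s^2 + 4.6*s + 105.25)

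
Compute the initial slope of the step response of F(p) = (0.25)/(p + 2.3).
IVT: y'(0⁺) = lim_{p→∞} p²·Y(p) = lim_{p→∞} p·F(p).
deg(num) = 0, deg(den) = 1, relative degree = 1, so p·F(p) → (leading num)/(leading den) = 0.25/1 = 0.25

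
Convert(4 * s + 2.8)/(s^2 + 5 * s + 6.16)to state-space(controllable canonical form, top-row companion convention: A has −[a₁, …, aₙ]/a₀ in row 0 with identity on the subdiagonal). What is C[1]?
Reachable canonical form: C = numerator coefficients (right-aligned, zero-padded to length n).
num = 4*s + 2.8, C = [[4, 2.8]].
C[1] = 2.8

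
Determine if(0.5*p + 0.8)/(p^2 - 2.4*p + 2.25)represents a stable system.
Denominator: p^2 - 2.4*p + 2.25. Poles: 1.2 + 0.9j, 1.2 - 0.9j. All Re(p)<0: No (unstable)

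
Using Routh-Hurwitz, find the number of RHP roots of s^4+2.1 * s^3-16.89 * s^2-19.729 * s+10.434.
Routh array:
s^4: [1, -16.89, 10.434]; s^3: [2.1, -19.729]; s^2: [-7.49524, 10.434]; s^1: [-16.8056]; s^0: [10.434]
First column: [1, 2.1, -7.49524, -16.8056, 10.434]. Sign changes = RHP roots = 2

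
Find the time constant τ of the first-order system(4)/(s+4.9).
First-order system: τ = -1/pole. Pole = -4.9. τ = -1/(-4.9) = 0.2041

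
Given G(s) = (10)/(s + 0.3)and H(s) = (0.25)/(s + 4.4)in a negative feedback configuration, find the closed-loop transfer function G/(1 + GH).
Closed-loop T = G/(1+GH).
Numerator: G_num * H_den = 10*s + 44.
Denominator: G_den * H_den + G_num * H_num = (s^2 + 4.7*s + 1.32) + (2.5) = s^2 + 4.7*s + 3.82.
T(s) = (10*s + 44)/(s^2 + 4.7*s + 3.82)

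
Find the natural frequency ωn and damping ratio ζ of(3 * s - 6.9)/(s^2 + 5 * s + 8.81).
Underdamped: complex pole -2.5 + 1.6j. ωn = |pole| = 2.968, ζ = -Re(pole)/ωn = 0.8423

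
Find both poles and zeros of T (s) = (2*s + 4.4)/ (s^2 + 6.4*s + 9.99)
Set denominator = 0: s^2 + 6.4*s + 9.99 = (s + 2.7)(s + 3.7) = 0 → Poles: -2.7, -3.7
Set numerator = 0: 2*s + 4.4 = 0 → Zeros: -2.2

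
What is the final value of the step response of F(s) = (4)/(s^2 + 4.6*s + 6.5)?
FVT: lim_{t→∞} y(t) = lim_{s→0} s*Y(s) where Y(s) = F(s)/s.
= lim_{s→0} F(s) = F(0) = num(0)/den(0) = 4/6.5 = 0.6154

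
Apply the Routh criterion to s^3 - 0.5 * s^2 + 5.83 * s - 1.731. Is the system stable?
Routh array:
s^3: [1, 5.83]; s^2: [-0.5, -1.731]; s^1: [2.368]; s^0: [-1.731]
First column: [1, -0.5, 2.368, -1.731]. Sign changes = 3.
No, unstable (3 RHP root(s))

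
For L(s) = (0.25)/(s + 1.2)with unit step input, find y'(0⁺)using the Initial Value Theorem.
IVT: y'(0⁺) = lim_{s→∞} s²·Y(s) = lim_{s→∞} s·L(s).
deg(num) = 0, deg(den) = 1, relative degree = 1, so s·L(s) → (leading num)/(leading den) = 0.25/1 = 0.25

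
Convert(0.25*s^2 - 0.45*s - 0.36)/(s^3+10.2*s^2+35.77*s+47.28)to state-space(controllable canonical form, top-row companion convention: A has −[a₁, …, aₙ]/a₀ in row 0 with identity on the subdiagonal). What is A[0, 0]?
Reachable canonical form for den = s^3 + 10.2*s^2 + 35.77*s + 47.28: top row of A = -[a₁,a₂,...,aₙ]/a₀, ones on the subdiagonal, zeros elsewhere.
A = [[-10.2, -35.77, -47.28], [1, 0, 0], [0, 1, 0]].
A[0,0] = -10.2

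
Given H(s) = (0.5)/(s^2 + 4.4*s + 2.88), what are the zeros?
Numerator is a nonzero constant (0.5) → Zeros: none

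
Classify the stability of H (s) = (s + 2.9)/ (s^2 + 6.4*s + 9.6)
Denominator: s^2 + 6.4*s + 9.6 = (s + 4)(s + 2.4). Poles: -2.4, -4. Stable (all poles in LHP)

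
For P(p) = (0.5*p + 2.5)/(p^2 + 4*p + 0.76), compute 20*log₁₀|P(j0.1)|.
Substitute p = j*0.1: P(j0.1) = 2.62284 - 1.33218j.
|P(j0.1)| = sqrt(Re² + Im²) = 2.942.
20*log₁₀(2.942) = 9.37 dB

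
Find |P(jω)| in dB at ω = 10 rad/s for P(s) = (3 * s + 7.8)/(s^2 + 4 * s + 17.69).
Substitute s = j*10: P(j10) = 0.0666252 - 0.332098j.
|P(j10)| = sqrt(Re² + Im²) = 0.3387.
20*log₁₀(0.3387) = -9.40 dB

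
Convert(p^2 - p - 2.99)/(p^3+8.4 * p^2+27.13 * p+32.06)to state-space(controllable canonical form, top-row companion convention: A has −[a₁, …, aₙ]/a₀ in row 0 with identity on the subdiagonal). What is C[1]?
Reachable canonical form: C = numerator coefficients (right-aligned, zero-padded to length n).
num = p^2 - p - 2.99, C = [[1, -1, -2.99]].
C[1] = -1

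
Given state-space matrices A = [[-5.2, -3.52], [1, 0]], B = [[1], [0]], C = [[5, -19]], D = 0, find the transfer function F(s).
F(s) = C(sI - A)⁻¹B + D.
Characteristic polynomial det(sI - A) = s^2 + 5.2*s + 3.52.
Numerator from C·adj(sI-A)·B + D·det(sI-A) = 5*s - 19.
F(s) = (5*s - 19)/(s^2 + 5.2*s + 3.52)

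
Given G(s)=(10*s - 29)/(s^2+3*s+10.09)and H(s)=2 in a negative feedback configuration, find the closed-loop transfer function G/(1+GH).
Closed-loop T = G/(1+GH).
Numerator: G_num * H_den = 10*s - 29.
Denominator: G_den * H_den + G_num * H_num = (s^2 + 3*s + 10.09) + (20*s - 58) = s^2 + 23*s - 47.91.
T(s) = (10*s - 29)/(s^2 + 23*s - 47.91)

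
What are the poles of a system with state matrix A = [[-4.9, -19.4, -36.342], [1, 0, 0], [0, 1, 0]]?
Eigenvalues solve det(λI - A) = 0.
Characteristic polynomial: λ^3 + 4.9*λ^2 + 19.4*λ + 36.342 = 0.
Factor: (λ + 2.7)(λ^2 + 2.2*λ + 13.46) = 0.
Roots: -1.1 + 3.5j, -1.1 - 3.5j, -2.7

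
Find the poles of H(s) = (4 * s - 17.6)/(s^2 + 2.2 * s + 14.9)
Set denominator = 0: s^2 + 2.2*s + 14.9 = 0 → Poles: -1.1 + 3.7j, -1.1 - 3.7j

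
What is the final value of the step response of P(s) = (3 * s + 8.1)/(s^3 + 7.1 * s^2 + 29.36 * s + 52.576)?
FVT: lim_{t→∞} y(t) = lim_{s→0} s*Y(s) where Y(s) = P(s)/s.
= lim_{s→0} P(s) = P(0) = num(0)/den(0) = 8.1/52.576 = 0.1541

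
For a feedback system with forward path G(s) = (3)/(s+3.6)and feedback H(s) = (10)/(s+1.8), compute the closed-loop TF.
Closed-loop T = G/(1+GH).
Numerator: G_num * H_den = 3*s + 5.4.
Denominator: G_den * H_den + G_num * H_num = (s^2 + 5.4*s + 6.48) + (30) = s^2 + 5.4*s + 36.48.
T(s) = (3*s + 5.4)/(s^2 + 5.4*s + 36.48)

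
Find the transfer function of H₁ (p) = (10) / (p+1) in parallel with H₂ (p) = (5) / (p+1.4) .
Parallel: H = H₁ + H₂ = (n₁·d₂ + n₂·d₁)/(d₁·d₂).
n₁·d₂ = 10*p + 14. n₂·d₁ = 5*p + 5. Sum = 15*p + 19. d₁·d₂ = p^2 + 2.4*p + 1.4.
H(p) = (15*p + 19)/(p^2 + 2.4*p + 1.4)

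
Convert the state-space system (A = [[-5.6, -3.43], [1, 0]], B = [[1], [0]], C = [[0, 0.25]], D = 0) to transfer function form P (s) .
P(s) = C(sI - A)⁻¹B + D.
Characteristic polynomial det(sI - A) = s^2 + 5.6*s + 3.43.
Numerator from C·adj(sI-A)·B + D·det(sI-A) = 0.25.
P(s) = (0.25)/(s^2 + 5.6*s + 3.43)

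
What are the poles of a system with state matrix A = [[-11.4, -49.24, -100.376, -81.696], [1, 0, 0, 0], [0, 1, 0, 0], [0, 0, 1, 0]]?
Eigenvalues solve det(λI - A) = 0.
Characteristic polynomial: λ^4 + 11.4*λ^3 + 49.24*λ^2 + 100.376*λ + 81.696 = 0.
Factor: (λ + 2.4)(λ + 4.6)(λ^2 + 4.4*λ + 7.4) = 0.
Roots: -2.2 + 1.6j, -2.2 - 1.6j, -2.4, -4.6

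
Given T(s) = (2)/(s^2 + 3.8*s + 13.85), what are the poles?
Set denominator = 0: s^2 + 3.8*s + 13.85 = 0 → Poles: -1.9 + 3.2j, -1.9 - 3.2j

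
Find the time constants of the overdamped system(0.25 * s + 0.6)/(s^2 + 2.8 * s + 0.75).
Overdamped: real poles at -0.3, -2.5. τ = -1/pole → τ₁ = 3.333, τ₂ = 0.4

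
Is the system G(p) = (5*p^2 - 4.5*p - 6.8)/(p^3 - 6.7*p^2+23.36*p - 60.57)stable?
Denominator: p^3 - 6.7*p^2 + 23.36*p - 60.57 = (p - 4.5)(p^2 - 2.2*p + 13.46). Poles: 1.1 + 3.5j, 1.1 - 3.5j, 4.5. All Re(p)<0: No (unstable)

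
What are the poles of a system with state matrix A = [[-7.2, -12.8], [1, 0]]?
Eigenvalues solve det(λI - A) = 0.
Characteristic polynomial: λ^2 + 7.2*λ + 12.8 = 0.
Factor: (λ + 4)(λ + 3.2) = 0.
Roots: -3.2, -4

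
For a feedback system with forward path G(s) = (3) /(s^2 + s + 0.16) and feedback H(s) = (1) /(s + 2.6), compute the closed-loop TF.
Closed-loop T = G/(1+GH).
Numerator: G_num * H_den = 3*s + 7.8.
Denominator: G_den * H_den + G_num * H_num = (s^3 + 3.6*s^2 + 2.76*s + 0.416) + (3) = s^3 + 3.6*s^2 + 2.76*s + 3.416.
T(s) = (3*s + 7.8)/(s^3 + 3.6*s^2 + 2.76*s + 3.416)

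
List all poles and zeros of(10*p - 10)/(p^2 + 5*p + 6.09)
Set denominator = 0: p^2 + 5*p + 6.09 = (p + 2.1)(p + 2.9) = 0 → Poles: -2.1, -2.9
Set numerator = 0: 10*p - 10 = 0 → Zeros: 1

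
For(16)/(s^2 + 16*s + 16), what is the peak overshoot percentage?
Standard form: ωn²/(s²+2ζωn·s+ωn²) → ωn = 4, ζ = 2.
ζ ≥ 1, so the response is non-oscillatory: peak overshoot = 0%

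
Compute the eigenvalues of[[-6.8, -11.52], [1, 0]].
Eigenvalues solve det(λI - A) = 0.
Characteristic polynomial: λ^2 + 6.8*λ + 11.52 = 0.
Factor: (λ + 3.2)(λ + 3.6) = 0.
Roots: -3.2, -3.6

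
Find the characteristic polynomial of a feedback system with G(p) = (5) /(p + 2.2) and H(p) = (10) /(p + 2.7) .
Characteristic poly = G_den * H_den + G_num * H_num = (p^2 + 4.9*p + 5.94) + (50) = p^2 + 4.9*p + 55.94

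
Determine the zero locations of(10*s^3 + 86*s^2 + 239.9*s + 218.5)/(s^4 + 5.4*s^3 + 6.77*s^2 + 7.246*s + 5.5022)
Set numerator = 0: 10*s^3 + 86*s^2 + 239.9*s + 218.5 = 10*(s + 3.8)(s + 2.3)(s + 2.5) = 0 → Zeros: -2.3, -2.5, -3.8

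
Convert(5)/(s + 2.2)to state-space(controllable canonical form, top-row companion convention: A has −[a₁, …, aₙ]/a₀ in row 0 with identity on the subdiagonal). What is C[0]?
Reachable canonical form: C = numerator coefficients (right-aligned, zero-padded to length n).
num = 5, C = [[5]].
C[0] = 5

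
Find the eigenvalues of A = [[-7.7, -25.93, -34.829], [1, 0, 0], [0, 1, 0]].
Eigenvalues solve det(λI - A) = 0.
Characteristic polynomial: λ^3 + 7.7*λ^2 + 25.93*λ + 34.829 = 0.
Factor: (λ + 2.9)(λ^2 + 4.8*λ + 12.01) = 0.
Roots: -2.4 + 2.5j, -2.4 - 2.5j, -2.9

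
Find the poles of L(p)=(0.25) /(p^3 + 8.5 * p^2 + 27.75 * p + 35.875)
Set denominator = 0: p^3 + 8.5*p^2 + 27.75*p + 35.875 = (p + 3.5)(p^2 + 5*p + 10.25) = 0 → Poles: -2.5 + 2j, -2.5 - 2j, -3.5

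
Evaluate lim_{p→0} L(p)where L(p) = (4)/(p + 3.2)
DC gain = L(0) = num(0)/den(0) = 4/3.2 = 1.25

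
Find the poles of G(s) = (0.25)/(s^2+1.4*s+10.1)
Set denominator = 0: s^2 + 1.4*s + 10.1 = 0 → Poles: -0.7 + 3.1j, -0.7 - 3.1j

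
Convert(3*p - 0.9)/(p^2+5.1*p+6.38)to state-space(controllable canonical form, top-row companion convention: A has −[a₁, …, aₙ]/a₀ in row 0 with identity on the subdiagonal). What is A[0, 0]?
Reachable canonical form for den = p^2 + 5.1*p + 6.38: top row of A = -[a₁,a₂,...,aₙ]/a₀, ones on the subdiagonal, zeros elsewhere.
A = [[-5.1, -6.38], [1, 0]].
A[0,0] = -5.1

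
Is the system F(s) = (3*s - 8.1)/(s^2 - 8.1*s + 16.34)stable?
Denominator: s^2 - 8.1*s + 16.34 = (s - 3.8)(s - 4.3). Poles: 3.8, 4.3. All Re(p)<0: No (unstable)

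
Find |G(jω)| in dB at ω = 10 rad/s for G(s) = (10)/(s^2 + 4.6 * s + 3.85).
Substitute s = j*10: G(j10) = -0.084633 - 0.04049j.
|G(j10)| = sqrt(Re² + Im²) = 0.09382.
20*log₁₀(0.09382) = -20.55 dB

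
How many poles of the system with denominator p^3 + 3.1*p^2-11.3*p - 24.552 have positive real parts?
p^3 + 3.1*p^2 - 11.3*p - 24.552 = (p - 3.1)(p + 1.8)(p + 4.4). Poles: -1.8, -4.4, 3.1. RHP poles (Re>0): 1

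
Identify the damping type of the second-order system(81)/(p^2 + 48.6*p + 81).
Standard form: ωn²/(p²+2ζωn·p+ωn²) gives ωn=9, ζ=2.7.
Overdamped (ζ = 2.7 > 1)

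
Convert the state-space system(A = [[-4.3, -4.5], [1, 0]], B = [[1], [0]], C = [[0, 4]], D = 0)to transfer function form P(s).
P(s) = C(sI - A)⁻¹B + D.
Characteristic polynomial det(sI - A) = s^2 + 4.3*s + 4.5.
Numerator from C·adj(sI-A)·B + D·det(sI-A) = 4.
P(s) = (4)/(s^2 + 4.3*s + 4.5)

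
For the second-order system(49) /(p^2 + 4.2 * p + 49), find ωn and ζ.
Standard form: ωn²/(p²+2ζωn·p+ωn²).
const=49=ωn² → ωn=7, p coeff=4.2=2ζωn → ζ=0.3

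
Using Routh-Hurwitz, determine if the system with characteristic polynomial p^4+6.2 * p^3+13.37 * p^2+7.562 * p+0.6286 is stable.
Routh array:
p^4: [1, 13.37, 0.6286]; p^3: [6.2, 7.562]; p^2: [12.1503, 0.6286]; p^1: [7.24124]; p^0: [0.6286]
First column: [1, 6.2, 12.1503, 7.24124, 0.6286]. Sign changes = 0.
Yes, stable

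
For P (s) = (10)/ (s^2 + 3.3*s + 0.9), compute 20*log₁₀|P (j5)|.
Substitute s = j*5: P(j5) = -0.282512 - 0.193421j.
|P(j5)| = sqrt(Re² + Im²) = 0.3424.
20*log₁₀(0.3424) = -9.31 dB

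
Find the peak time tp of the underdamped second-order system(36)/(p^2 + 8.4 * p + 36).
Standard form: ωn²/(p²+2ζωn·p+ωn²) → ωn = 6, ζ = 0.7.
ωd = ωn·√(1-ζ²) = 6·√(1-0.7²) = 4.285.
tp = π/ωd = π/4.285 = 0.7332 s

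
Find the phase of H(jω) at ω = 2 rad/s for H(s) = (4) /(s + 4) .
Substitute s = j*2: H(j2) = 0.8 - 0.4j.
∠H(j2) = atan2(Im, Re) = atan2(-0.4, 0.8) = -26.57°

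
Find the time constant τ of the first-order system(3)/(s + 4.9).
First-order system: τ = -1/pole. Pole = -4.9. τ = -1/(-4.9) = 0.2041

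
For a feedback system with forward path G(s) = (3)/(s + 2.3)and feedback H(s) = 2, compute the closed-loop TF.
Closed-loop T = G/(1+GH).
Numerator: G_num * H_den = 3.
Denominator: G_den * H_den + G_num * H_num = (s + 2.3) + (6) = s + 8.3.
T(s) = (3)/(s + 8.3)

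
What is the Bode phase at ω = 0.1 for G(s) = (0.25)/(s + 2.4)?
Substitute s = j*0.1: G(j0.1) = 0.103986 - 0.00433276j.
∠G(j0.1) = atan2(Im, Re) = atan2(-0.00433276, 0.103986) = -2.39°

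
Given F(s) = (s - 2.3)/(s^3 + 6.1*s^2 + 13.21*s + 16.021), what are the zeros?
Set numerator = 0: s - 2.3 = 0 → Zeros: 2.3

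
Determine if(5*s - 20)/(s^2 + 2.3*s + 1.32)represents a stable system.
Denominator: s^2 + 2.3*s + 1.32 = (s + 1.1)(s + 1.2). Poles: -1.1, -1.2. All Re(p)<0: Yes (stable)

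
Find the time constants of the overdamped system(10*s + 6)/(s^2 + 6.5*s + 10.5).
Overdamped: real poles at -3, -3.5. τ = -1/pole → τ₁ = 0.3333, τ₂ = 0.2857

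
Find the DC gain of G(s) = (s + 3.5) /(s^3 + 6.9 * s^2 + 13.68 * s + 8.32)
DC gain = G(0) = num(0)/den(0) = 3.5/8.32 = 0.4207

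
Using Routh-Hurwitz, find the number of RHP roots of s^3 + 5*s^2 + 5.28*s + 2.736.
Routh array:
s^3: [1, 5.28]; s^2: [5, 2.736]; s^1: [4.7328]; s^0: [2.736]
First column: [1, 5, 4.7328, 2.736]. Sign changes = RHP roots = 0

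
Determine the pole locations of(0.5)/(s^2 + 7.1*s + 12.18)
Set denominator = 0: s^2 + 7.1*s + 12.18 = (s + 2.9)(s + 4.2) = 0 → Poles: -2.9, -4.2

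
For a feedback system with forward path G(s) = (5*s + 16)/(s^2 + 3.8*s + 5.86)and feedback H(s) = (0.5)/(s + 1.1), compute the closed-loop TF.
Closed-loop T = G/(1+GH).
Numerator: G_num * H_den = 5*s^2 + 21.5*s + 17.6.
Denominator: G_den * H_den + G_num * H_num = (s^3 + 4.9*s^2 + 10.04*s + 6.446) + (2.5*s + 8) = s^3 + 4.9*s^2 + 12.54*s + 14.446.
T(s) = (5*s^2 + 21.5*s + 17.6)/(s^3 + 4.9*s^2 + 12.54*s + 14.446)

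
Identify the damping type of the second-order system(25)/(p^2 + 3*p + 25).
Standard form: ωn²/(p²+2ζωn·p+ωn²) gives ωn=5, ζ=0.3.
Underdamped (ζ = 0.3 < 1)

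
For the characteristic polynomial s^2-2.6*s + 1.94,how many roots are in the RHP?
Poles: 1.3 + 0.5j, 1.3 - 0.5j. RHP poles (Re>0): 2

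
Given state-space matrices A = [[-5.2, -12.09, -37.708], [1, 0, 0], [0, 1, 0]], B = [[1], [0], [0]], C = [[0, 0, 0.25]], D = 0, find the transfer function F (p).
F(p) = C(pI - A)⁻¹B + D.
Characteristic polynomial det(pI - A) = p^3 + 5.2*p^2 + 12.09*p + 37.708.
Numerator from C·adj(pI-A)·B + D·det(pI-A) = 0.25.
F(p) = (0.25)/(p^3 + 5.2*p^2 + 12.09*p + 37.708)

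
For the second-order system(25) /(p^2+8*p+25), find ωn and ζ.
Standard form: ωn²/(p²+2ζωn·p+ωn²).
const=25=ωn² → ωn=5, p coeff=8=2ζωn → ζ=0.8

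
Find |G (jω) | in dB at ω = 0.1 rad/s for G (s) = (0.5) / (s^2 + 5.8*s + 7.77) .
Substitute s = j*0.1: G(j0.1) = 0.064075 - 0.00478911j.
|G(j0.1)| = sqrt(Re² + Im²) = 0.06425.
20*log₁₀(0.06425) = -23.84 dB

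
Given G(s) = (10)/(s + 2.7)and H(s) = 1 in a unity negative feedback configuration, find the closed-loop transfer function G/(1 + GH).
Closed-loop T = G/(1+GH).
Numerator: G_num * H_den = 10.
Denominator: G_den * H_den + G_num * H_num = (s + 2.7) + (10) = s + 12.7.
T(s) = (10)/(s + 12.7)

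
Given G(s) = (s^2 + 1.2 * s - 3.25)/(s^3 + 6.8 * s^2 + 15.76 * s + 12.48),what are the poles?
Set denominator = 0: s^3 + 6.8*s^2 + 15.76*s + 12.48 = (s + 2.4)(s^2 + 4.4*s + 5.2) = 0 → Poles: -2.2 + 0.6j, -2.2 - 0.6j, -2.4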